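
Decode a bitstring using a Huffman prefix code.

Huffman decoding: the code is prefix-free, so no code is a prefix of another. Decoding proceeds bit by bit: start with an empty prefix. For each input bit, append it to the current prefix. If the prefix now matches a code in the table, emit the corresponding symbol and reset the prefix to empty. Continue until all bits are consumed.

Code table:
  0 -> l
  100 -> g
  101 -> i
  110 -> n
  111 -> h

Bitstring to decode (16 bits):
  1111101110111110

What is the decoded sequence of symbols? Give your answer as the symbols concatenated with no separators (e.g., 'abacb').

Answer: hnhlhn

Derivation:
Bit 0: prefix='1' (no match yet)
Bit 1: prefix='11' (no match yet)
Bit 2: prefix='111' -> emit 'h', reset
Bit 3: prefix='1' (no match yet)
Bit 4: prefix='11' (no match yet)
Bit 5: prefix='110' -> emit 'n', reset
Bit 6: prefix='1' (no match yet)
Bit 7: prefix='11' (no match yet)
Bit 8: prefix='111' -> emit 'h', reset
Bit 9: prefix='0' -> emit 'l', reset
Bit 10: prefix='1' (no match yet)
Bit 11: prefix='11' (no match yet)
Bit 12: prefix='111' -> emit 'h', reset
Bit 13: prefix='1' (no match yet)
Bit 14: prefix='11' (no match yet)
Bit 15: prefix='110' -> emit 'n', reset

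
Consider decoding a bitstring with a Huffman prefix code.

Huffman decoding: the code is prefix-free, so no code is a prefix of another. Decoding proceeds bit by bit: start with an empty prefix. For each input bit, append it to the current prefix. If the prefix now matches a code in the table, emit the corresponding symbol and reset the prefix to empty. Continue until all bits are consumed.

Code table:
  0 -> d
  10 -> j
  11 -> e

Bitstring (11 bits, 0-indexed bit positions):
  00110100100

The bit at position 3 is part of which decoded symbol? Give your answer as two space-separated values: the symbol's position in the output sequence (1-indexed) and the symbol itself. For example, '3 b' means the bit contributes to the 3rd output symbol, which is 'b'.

Answer: 3 e

Derivation:
Bit 0: prefix='0' -> emit 'd', reset
Bit 1: prefix='0' -> emit 'd', reset
Bit 2: prefix='1' (no match yet)
Bit 3: prefix='11' -> emit 'e', reset
Bit 4: prefix='0' -> emit 'd', reset
Bit 5: prefix='1' (no match yet)
Bit 6: prefix='10' -> emit 'j', reset
Bit 7: prefix='0' -> emit 'd', reset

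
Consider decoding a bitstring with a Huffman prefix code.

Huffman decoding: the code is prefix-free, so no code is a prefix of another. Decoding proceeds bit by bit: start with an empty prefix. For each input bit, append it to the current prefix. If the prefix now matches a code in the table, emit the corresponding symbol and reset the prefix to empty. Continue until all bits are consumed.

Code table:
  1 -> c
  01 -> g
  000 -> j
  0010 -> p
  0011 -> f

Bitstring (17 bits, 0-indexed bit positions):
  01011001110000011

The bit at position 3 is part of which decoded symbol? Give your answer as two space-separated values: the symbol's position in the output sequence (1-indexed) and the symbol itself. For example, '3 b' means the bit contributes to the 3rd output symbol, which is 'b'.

Bit 0: prefix='0' (no match yet)
Bit 1: prefix='01' -> emit 'g', reset
Bit 2: prefix='0' (no match yet)
Bit 3: prefix='01' -> emit 'g', reset
Bit 4: prefix='1' -> emit 'c', reset
Bit 5: prefix='0' (no match yet)
Bit 6: prefix='00' (no match yet)
Bit 7: prefix='001' (no match yet)

Answer: 2 g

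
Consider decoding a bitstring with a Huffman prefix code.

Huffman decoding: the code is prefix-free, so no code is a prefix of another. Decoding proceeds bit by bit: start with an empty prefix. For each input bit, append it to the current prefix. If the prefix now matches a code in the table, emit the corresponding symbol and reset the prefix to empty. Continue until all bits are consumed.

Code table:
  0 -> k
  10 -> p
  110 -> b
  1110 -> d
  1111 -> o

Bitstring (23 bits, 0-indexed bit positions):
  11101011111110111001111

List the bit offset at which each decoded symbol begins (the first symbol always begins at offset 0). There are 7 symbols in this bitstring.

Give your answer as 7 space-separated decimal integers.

Bit 0: prefix='1' (no match yet)
Bit 1: prefix='11' (no match yet)
Bit 2: prefix='111' (no match yet)
Bit 3: prefix='1110' -> emit 'd', reset
Bit 4: prefix='1' (no match yet)
Bit 5: prefix='10' -> emit 'p', reset
Bit 6: prefix='1' (no match yet)
Bit 7: prefix='11' (no match yet)
Bit 8: prefix='111' (no match yet)
Bit 9: prefix='1111' -> emit 'o', reset
Bit 10: prefix='1' (no match yet)
Bit 11: prefix='11' (no match yet)
Bit 12: prefix='111' (no match yet)
Bit 13: prefix='1110' -> emit 'd', reset
Bit 14: prefix='1' (no match yet)
Bit 15: prefix='11' (no match yet)
Bit 16: prefix='111' (no match yet)
Bit 17: prefix='1110' -> emit 'd', reset
Bit 18: prefix='0' -> emit 'k', reset
Bit 19: prefix='1' (no match yet)
Bit 20: prefix='11' (no match yet)
Bit 21: prefix='111' (no match yet)
Bit 22: prefix='1111' -> emit 'o', reset

Answer: 0 4 6 10 14 18 19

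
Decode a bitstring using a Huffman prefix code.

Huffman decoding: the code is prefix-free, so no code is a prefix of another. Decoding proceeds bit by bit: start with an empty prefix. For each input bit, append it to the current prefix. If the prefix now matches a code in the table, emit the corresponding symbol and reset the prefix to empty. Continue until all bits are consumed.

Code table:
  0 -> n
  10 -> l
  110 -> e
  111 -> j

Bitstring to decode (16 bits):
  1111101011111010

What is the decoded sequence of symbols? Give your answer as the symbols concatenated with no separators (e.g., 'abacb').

Bit 0: prefix='1' (no match yet)
Bit 1: prefix='11' (no match yet)
Bit 2: prefix='111' -> emit 'j', reset
Bit 3: prefix='1' (no match yet)
Bit 4: prefix='11' (no match yet)
Bit 5: prefix='110' -> emit 'e', reset
Bit 6: prefix='1' (no match yet)
Bit 7: prefix='10' -> emit 'l', reset
Bit 8: prefix='1' (no match yet)
Bit 9: prefix='11' (no match yet)
Bit 10: prefix='111' -> emit 'j', reset
Bit 11: prefix='1' (no match yet)
Bit 12: prefix='11' (no match yet)
Bit 13: prefix='110' -> emit 'e', reset
Bit 14: prefix='1' (no match yet)
Bit 15: prefix='10' -> emit 'l', reset

Answer: jeljel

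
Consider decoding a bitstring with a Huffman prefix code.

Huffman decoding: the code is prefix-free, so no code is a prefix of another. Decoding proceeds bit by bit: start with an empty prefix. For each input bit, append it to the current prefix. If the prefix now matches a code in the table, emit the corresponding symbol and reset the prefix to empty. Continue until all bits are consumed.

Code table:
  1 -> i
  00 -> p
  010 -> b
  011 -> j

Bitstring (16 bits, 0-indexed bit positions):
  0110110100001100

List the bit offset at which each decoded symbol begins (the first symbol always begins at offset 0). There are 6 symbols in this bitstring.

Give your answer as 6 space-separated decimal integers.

Answer: 0 3 6 9 11 14

Derivation:
Bit 0: prefix='0' (no match yet)
Bit 1: prefix='01' (no match yet)
Bit 2: prefix='011' -> emit 'j', reset
Bit 3: prefix='0' (no match yet)
Bit 4: prefix='01' (no match yet)
Bit 5: prefix='011' -> emit 'j', reset
Bit 6: prefix='0' (no match yet)
Bit 7: prefix='01' (no match yet)
Bit 8: prefix='010' -> emit 'b', reset
Bit 9: prefix='0' (no match yet)
Bit 10: prefix='00' -> emit 'p', reset
Bit 11: prefix='0' (no match yet)
Bit 12: prefix='01' (no match yet)
Bit 13: prefix='011' -> emit 'j', reset
Bit 14: prefix='0' (no match yet)
Bit 15: prefix='00' -> emit 'p', reset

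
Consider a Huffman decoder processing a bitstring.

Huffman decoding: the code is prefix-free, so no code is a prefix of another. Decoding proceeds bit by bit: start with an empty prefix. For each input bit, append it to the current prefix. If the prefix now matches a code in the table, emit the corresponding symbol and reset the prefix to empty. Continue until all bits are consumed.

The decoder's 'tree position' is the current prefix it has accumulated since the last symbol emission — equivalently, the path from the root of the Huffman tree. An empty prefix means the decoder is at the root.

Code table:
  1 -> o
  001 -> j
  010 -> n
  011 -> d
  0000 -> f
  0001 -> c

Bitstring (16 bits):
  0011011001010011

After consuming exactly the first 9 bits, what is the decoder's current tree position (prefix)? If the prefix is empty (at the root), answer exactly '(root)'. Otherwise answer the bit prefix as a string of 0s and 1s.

Bit 0: prefix='0' (no match yet)
Bit 1: prefix='00' (no match yet)
Bit 2: prefix='001' -> emit 'j', reset
Bit 3: prefix='1' -> emit 'o', reset
Bit 4: prefix='0' (no match yet)
Bit 5: prefix='01' (no match yet)
Bit 6: prefix='011' -> emit 'd', reset
Bit 7: prefix='0' (no match yet)
Bit 8: prefix='00' (no match yet)

Answer: 00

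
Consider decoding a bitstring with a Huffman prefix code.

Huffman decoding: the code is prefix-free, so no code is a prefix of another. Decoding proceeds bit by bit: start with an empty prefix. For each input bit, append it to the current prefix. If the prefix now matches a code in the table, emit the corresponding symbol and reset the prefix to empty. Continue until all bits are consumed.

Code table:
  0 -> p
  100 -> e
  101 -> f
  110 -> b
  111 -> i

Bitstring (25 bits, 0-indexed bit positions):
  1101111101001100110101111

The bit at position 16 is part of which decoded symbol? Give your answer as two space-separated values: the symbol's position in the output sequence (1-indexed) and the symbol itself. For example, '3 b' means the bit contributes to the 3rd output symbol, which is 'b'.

Bit 0: prefix='1' (no match yet)
Bit 1: prefix='11' (no match yet)
Bit 2: prefix='110' -> emit 'b', reset
Bit 3: prefix='1' (no match yet)
Bit 4: prefix='11' (no match yet)
Bit 5: prefix='111' -> emit 'i', reset
Bit 6: prefix='1' (no match yet)
Bit 7: prefix='11' (no match yet)
Bit 8: prefix='110' -> emit 'b', reset
Bit 9: prefix='1' (no match yet)
Bit 10: prefix='10' (no match yet)
Bit 11: prefix='100' -> emit 'e', reset
Bit 12: prefix='1' (no match yet)
Bit 13: prefix='11' (no match yet)
Bit 14: prefix='110' -> emit 'b', reset
Bit 15: prefix='0' -> emit 'p', reset
Bit 16: prefix='1' (no match yet)
Bit 17: prefix='11' (no match yet)
Bit 18: prefix='110' -> emit 'b', reset
Bit 19: prefix='1' (no match yet)
Bit 20: prefix='10' (no match yet)

Answer: 7 b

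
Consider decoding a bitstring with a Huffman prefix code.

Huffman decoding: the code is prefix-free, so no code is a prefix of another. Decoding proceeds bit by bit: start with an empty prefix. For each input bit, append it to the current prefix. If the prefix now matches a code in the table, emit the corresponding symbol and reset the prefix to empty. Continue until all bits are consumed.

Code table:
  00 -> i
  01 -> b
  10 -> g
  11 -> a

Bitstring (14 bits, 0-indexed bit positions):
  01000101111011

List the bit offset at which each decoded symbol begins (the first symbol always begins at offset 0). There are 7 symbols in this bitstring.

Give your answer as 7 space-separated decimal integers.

Bit 0: prefix='0' (no match yet)
Bit 1: prefix='01' -> emit 'b', reset
Bit 2: prefix='0' (no match yet)
Bit 3: prefix='00' -> emit 'i', reset
Bit 4: prefix='0' (no match yet)
Bit 5: prefix='01' -> emit 'b', reset
Bit 6: prefix='0' (no match yet)
Bit 7: prefix='01' -> emit 'b', reset
Bit 8: prefix='1' (no match yet)
Bit 9: prefix='11' -> emit 'a', reset
Bit 10: prefix='1' (no match yet)
Bit 11: prefix='10' -> emit 'g', reset
Bit 12: prefix='1' (no match yet)
Bit 13: prefix='11' -> emit 'a', reset

Answer: 0 2 4 6 8 10 12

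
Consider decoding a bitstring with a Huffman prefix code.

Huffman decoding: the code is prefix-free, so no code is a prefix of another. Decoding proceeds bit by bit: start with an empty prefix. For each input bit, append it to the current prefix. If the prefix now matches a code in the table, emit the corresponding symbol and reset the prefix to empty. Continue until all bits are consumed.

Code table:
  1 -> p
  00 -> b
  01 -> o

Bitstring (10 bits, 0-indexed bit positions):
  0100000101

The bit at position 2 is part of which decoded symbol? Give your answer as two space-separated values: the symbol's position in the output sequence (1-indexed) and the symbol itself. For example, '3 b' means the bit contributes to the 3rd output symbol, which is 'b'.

Answer: 2 b

Derivation:
Bit 0: prefix='0' (no match yet)
Bit 1: prefix='01' -> emit 'o', reset
Bit 2: prefix='0' (no match yet)
Bit 3: prefix='00' -> emit 'b', reset
Bit 4: prefix='0' (no match yet)
Bit 5: prefix='00' -> emit 'b', reset
Bit 6: prefix='0' (no match yet)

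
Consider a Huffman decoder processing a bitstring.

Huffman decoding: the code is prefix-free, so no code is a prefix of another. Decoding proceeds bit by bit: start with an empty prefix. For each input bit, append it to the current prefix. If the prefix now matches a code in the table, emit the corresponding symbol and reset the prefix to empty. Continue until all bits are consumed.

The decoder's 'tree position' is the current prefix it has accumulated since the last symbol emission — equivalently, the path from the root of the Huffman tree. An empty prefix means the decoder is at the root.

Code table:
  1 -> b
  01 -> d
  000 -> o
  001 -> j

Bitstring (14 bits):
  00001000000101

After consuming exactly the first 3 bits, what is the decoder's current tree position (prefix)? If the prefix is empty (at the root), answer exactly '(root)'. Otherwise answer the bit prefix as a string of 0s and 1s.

Bit 0: prefix='0' (no match yet)
Bit 1: prefix='00' (no match yet)
Bit 2: prefix='000' -> emit 'o', reset

Answer: (root)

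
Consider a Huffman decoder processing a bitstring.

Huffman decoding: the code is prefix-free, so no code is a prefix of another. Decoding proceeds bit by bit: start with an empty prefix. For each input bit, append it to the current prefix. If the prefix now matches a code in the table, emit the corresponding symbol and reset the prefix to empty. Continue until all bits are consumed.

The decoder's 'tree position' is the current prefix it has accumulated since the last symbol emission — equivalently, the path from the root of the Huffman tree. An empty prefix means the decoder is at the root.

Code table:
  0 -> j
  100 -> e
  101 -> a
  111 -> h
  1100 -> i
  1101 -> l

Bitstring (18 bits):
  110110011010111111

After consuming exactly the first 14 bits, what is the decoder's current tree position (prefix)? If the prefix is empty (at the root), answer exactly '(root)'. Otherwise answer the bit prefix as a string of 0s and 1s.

Answer: 11

Derivation:
Bit 0: prefix='1' (no match yet)
Bit 1: prefix='11' (no match yet)
Bit 2: prefix='110' (no match yet)
Bit 3: prefix='1101' -> emit 'l', reset
Bit 4: prefix='1' (no match yet)
Bit 5: prefix='10' (no match yet)
Bit 6: prefix='100' -> emit 'e', reset
Bit 7: prefix='1' (no match yet)
Bit 8: prefix='11' (no match yet)
Bit 9: prefix='110' (no match yet)
Bit 10: prefix='1101' -> emit 'l', reset
Bit 11: prefix='0' -> emit 'j', reset
Bit 12: prefix='1' (no match yet)
Bit 13: prefix='11' (no match yet)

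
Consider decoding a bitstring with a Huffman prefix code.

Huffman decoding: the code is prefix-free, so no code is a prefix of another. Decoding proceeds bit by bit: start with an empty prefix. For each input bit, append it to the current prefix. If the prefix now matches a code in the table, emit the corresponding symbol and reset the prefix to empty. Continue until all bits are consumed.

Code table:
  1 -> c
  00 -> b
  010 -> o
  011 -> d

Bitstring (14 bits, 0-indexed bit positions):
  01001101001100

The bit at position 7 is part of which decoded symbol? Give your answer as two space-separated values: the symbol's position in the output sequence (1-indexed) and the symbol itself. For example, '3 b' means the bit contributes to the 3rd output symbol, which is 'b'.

Bit 0: prefix='0' (no match yet)
Bit 1: prefix='01' (no match yet)
Bit 2: prefix='010' -> emit 'o', reset
Bit 3: prefix='0' (no match yet)
Bit 4: prefix='01' (no match yet)
Bit 5: prefix='011' -> emit 'd', reset
Bit 6: prefix='0' (no match yet)
Bit 7: prefix='01' (no match yet)
Bit 8: prefix='010' -> emit 'o', reset
Bit 9: prefix='0' (no match yet)
Bit 10: prefix='01' (no match yet)
Bit 11: prefix='011' -> emit 'd', reset

Answer: 3 o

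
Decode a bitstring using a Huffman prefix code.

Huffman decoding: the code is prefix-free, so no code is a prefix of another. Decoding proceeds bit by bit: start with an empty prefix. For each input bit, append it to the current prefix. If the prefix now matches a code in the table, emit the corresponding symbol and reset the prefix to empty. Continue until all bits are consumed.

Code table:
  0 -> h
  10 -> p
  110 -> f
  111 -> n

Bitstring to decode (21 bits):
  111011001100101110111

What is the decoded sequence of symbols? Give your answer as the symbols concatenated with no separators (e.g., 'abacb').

Answer: nhfhfhpnhn

Derivation:
Bit 0: prefix='1' (no match yet)
Bit 1: prefix='11' (no match yet)
Bit 2: prefix='111' -> emit 'n', reset
Bit 3: prefix='0' -> emit 'h', reset
Bit 4: prefix='1' (no match yet)
Bit 5: prefix='11' (no match yet)
Bit 6: prefix='110' -> emit 'f', reset
Bit 7: prefix='0' -> emit 'h', reset
Bit 8: prefix='1' (no match yet)
Bit 9: prefix='11' (no match yet)
Bit 10: prefix='110' -> emit 'f', reset
Bit 11: prefix='0' -> emit 'h', reset
Bit 12: prefix='1' (no match yet)
Bit 13: prefix='10' -> emit 'p', reset
Bit 14: prefix='1' (no match yet)
Bit 15: prefix='11' (no match yet)
Bit 16: prefix='111' -> emit 'n', reset
Bit 17: prefix='0' -> emit 'h', reset
Bit 18: prefix='1' (no match yet)
Bit 19: prefix='11' (no match yet)
Bit 20: prefix='111' -> emit 'n', reset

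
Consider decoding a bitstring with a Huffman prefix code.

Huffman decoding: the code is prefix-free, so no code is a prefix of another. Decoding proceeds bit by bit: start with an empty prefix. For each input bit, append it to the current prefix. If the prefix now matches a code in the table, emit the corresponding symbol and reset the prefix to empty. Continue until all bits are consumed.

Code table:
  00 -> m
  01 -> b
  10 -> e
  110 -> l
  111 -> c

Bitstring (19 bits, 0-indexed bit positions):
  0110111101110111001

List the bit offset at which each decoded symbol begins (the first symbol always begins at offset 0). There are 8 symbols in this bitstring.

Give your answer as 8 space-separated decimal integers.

Bit 0: prefix='0' (no match yet)
Bit 1: prefix='01' -> emit 'b', reset
Bit 2: prefix='1' (no match yet)
Bit 3: prefix='10' -> emit 'e', reset
Bit 4: prefix='1' (no match yet)
Bit 5: prefix='11' (no match yet)
Bit 6: prefix='111' -> emit 'c', reset
Bit 7: prefix='1' (no match yet)
Bit 8: prefix='10' -> emit 'e', reset
Bit 9: prefix='1' (no match yet)
Bit 10: prefix='11' (no match yet)
Bit 11: prefix='111' -> emit 'c', reset
Bit 12: prefix='0' (no match yet)
Bit 13: prefix='01' -> emit 'b', reset
Bit 14: prefix='1' (no match yet)
Bit 15: prefix='11' (no match yet)
Bit 16: prefix='110' -> emit 'l', reset
Bit 17: prefix='0' (no match yet)
Bit 18: prefix='01' -> emit 'b', reset

Answer: 0 2 4 7 9 12 14 17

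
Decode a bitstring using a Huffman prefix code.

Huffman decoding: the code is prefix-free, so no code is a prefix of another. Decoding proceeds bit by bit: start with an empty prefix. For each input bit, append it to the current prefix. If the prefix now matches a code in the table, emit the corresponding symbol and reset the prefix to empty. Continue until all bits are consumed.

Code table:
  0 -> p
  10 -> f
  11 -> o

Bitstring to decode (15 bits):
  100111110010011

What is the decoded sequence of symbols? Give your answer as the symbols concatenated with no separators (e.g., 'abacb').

Bit 0: prefix='1' (no match yet)
Bit 1: prefix='10' -> emit 'f', reset
Bit 2: prefix='0' -> emit 'p', reset
Bit 3: prefix='1' (no match yet)
Bit 4: prefix='11' -> emit 'o', reset
Bit 5: prefix='1' (no match yet)
Bit 6: prefix='11' -> emit 'o', reset
Bit 7: prefix='1' (no match yet)
Bit 8: prefix='10' -> emit 'f', reset
Bit 9: prefix='0' -> emit 'p', reset
Bit 10: prefix='1' (no match yet)
Bit 11: prefix='10' -> emit 'f', reset
Bit 12: prefix='0' -> emit 'p', reset
Bit 13: prefix='1' (no match yet)
Bit 14: prefix='11' -> emit 'o', reset

Answer: fpoofpfpo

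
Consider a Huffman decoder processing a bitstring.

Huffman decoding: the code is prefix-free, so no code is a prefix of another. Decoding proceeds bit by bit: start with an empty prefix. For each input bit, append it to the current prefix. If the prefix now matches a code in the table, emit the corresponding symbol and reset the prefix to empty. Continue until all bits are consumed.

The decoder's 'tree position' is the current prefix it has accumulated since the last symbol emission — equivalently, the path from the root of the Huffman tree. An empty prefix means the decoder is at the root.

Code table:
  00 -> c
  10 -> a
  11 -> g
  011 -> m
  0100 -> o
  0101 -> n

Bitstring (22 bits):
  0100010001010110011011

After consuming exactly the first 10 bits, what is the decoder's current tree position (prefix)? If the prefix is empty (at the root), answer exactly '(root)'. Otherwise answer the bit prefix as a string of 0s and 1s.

Answer: 01

Derivation:
Bit 0: prefix='0' (no match yet)
Bit 1: prefix='01' (no match yet)
Bit 2: prefix='010' (no match yet)
Bit 3: prefix='0100' -> emit 'o', reset
Bit 4: prefix='0' (no match yet)
Bit 5: prefix='01' (no match yet)
Bit 6: prefix='010' (no match yet)
Bit 7: prefix='0100' -> emit 'o', reset
Bit 8: prefix='0' (no match yet)
Bit 9: prefix='01' (no match yet)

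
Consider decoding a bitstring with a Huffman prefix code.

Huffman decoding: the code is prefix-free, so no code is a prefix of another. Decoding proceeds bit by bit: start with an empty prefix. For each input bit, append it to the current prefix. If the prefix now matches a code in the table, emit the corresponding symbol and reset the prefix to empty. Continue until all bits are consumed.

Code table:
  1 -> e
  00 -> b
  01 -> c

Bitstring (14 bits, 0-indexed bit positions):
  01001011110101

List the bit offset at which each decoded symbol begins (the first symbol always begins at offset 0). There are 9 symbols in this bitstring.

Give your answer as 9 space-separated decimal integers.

Answer: 0 2 4 5 7 8 9 10 12

Derivation:
Bit 0: prefix='0' (no match yet)
Bit 1: prefix='01' -> emit 'c', reset
Bit 2: prefix='0' (no match yet)
Bit 3: prefix='00' -> emit 'b', reset
Bit 4: prefix='1' -> emit 'e', reset
Bit 5: prefix='0' (no match yet)
Bit 6: prefix='01' -> emit 'c', reset
Bit 7: prefix='1' -> emit 'e', reset
Bit 8: prefix='1' -> emit 'e', reset
Bit 9: prefix='1' -> emit 'e', reset
Bit 10: prefix='0' (no match yet)
Bit 11: prefix='01' -> emit 'c', reset
Bit 12: prefix='0' (no match yet)
Bit 13: prefix='01' -> emit 'c', reset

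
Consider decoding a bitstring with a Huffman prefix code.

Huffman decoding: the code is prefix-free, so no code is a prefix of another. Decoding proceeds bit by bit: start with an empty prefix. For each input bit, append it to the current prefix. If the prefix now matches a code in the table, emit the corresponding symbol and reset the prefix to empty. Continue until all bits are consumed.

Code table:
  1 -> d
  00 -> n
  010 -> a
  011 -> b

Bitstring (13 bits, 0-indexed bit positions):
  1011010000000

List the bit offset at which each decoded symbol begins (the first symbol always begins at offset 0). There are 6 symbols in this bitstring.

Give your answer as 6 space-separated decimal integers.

Bit 0: prefix='1' -> emit 'd', reset
Bit 1: prefix='0' (no match yet)
Bit 2: prefix='01' (no match yet)
Bit 3: prefix='011' -> emit 'b', reset
Bit 4: prefix='0' (no match yet)
Bit 5: prefix='01' (no match yet)
Bit 6: prefix='010' -> emit 'a', reset
Bit 7: prefix='0' (no match yet)
Bit 8: prefix='00' -> emit 'n', reset
Bit 9: prefix='0' (no match yet)
Bit 10: prefix='00' -> emit 'n', reset
Bit 11: prefix='0' (no match yet)
Bit 12: prefix='00' -> emit 'n', reset

Answer: 0 1 4 7 9 11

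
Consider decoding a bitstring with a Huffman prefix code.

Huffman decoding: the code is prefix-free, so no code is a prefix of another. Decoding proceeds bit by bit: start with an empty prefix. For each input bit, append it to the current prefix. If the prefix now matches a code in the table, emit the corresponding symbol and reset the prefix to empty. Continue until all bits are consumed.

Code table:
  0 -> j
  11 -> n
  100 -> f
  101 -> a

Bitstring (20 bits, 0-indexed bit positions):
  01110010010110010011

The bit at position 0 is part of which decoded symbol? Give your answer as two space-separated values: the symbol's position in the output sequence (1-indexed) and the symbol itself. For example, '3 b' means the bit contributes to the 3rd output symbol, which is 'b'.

Answer: 1 j

Derivation:
Bit 0: prefix='0' -> emit 'j', reset
Bit 1: prefix='1' (no match yet)
Bit 2: prefix='11' -> emit 'n', reset
Bit 3: prefix='1' (no match yet)
Bit 4: prefix='10' (no match yet)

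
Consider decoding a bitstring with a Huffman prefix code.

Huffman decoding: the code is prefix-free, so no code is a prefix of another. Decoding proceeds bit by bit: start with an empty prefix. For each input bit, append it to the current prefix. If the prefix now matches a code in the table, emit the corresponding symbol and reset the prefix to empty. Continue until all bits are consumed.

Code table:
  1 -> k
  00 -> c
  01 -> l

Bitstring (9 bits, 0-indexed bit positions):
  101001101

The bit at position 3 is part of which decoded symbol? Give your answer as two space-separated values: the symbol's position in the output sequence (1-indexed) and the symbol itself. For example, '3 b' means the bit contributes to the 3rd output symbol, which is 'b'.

Answer: 3 c

Derivation:
Bit 0: prefix='1' -> emit 'k', reset
Bit 1: prefix='0' (no match yet)
Bit 2: prefix='01' -> emit 'l', reset
Bit 3: prefix='0' (no match yet)
Bit 4: prefix='00' -> emit 'c', reset
Bit 5: prefix='1' -> emit 'k', reset
Bit 6: prefix='1' -> emit 'k', reset
Bit 7: prefix='0' (no match yet)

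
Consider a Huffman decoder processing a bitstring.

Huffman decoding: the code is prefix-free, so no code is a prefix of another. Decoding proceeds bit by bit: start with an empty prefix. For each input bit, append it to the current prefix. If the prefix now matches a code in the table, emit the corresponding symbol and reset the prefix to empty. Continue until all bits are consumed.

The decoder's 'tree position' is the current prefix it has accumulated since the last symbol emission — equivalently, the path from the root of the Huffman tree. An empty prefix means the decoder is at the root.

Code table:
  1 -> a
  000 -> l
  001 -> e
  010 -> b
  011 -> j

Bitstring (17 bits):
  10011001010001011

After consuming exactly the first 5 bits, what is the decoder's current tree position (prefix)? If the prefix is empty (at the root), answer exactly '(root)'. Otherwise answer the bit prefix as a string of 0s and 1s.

Bit 0: prefix='1' -> emit 'a', reset
Bit 1: prefix='0' (no match yet)
Bit 2: prefix='00' (no match yet)
Bit 3: prefix='001' -> emit 'e', reset
Bit 4: prefix='1' -> emit 'a', reset

Answer: (root)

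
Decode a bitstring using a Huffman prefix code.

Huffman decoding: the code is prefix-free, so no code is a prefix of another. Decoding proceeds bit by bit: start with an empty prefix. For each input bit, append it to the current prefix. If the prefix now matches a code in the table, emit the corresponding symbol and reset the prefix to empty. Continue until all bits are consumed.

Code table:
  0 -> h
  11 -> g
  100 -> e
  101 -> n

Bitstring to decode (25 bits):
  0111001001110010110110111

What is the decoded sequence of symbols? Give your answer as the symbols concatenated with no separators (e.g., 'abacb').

Answer: hgeegennng

Derivation:
Bit 0: prefix='0' -> emit 'h', reset
Bit 1: prefix='1' (no match yet)
Bit 2: prefix='11' -> emit 'g', reset
Bit 3: prefix='1' (no match yet)
Bit 4: prefix='10' (no match yet)
Bit 5: prefix='100' -> emit 'e', reset
Bit 6: prefix='1' (no match yet)
Bit 7: prefix='10' (no match yet)
Bit 8: prefix='100' -> emit 'e', reset
Bit 9: prefix='1' (no match yet)
Bit 10: prefix='11' -> emit 'g', reset
Bit 11: prefix='1' (no match yet)
Bit 12: prefix='10' (no match yet)
Bit 13: prefix='100' -> emit 'e', reset
Bit 14: prefix='1' (no match yet)
Bit 15: prefix='10' (no match yet)
Bit 16: prefix='101' -> emit 'n', reset
Bit 17: prefix='1' (no match yet)
Bit 18: prefix='10' (no match yet)
Bit 19: prefix='101' -> emit 'n', reset
Bit 20: prefix='1' (no match yet)
Bit 21: prefix='10' (no match yet)
Bit 22: prefix='101' -> emit 'n', reset
Bit 23: prefix='1' (no match yet)
Bit 24: prefix='11' -> emit 'g', reset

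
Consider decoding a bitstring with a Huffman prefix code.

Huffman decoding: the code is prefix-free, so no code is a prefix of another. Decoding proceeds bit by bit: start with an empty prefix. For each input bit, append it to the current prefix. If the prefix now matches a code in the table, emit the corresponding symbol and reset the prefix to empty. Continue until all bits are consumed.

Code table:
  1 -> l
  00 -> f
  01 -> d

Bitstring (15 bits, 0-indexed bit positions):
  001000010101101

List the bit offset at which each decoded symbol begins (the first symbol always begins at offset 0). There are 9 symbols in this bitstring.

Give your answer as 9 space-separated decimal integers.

Answer: 0 2 3 5 7 8 10 12 13

Derivation:
Bit 0: prefix='0' (no match yet)
Bit 1: prefix='00' -> emit 'f', reset
Bit 2: prefix='1' -> emit 'l', reset
Bit 3: prefix='0' (no match yet)
Bit 4: prefix='00' -> emit 'f', reset
Bit 5: prefix='0' (no match yet)
Bit 6: prefix='00' -> emit 'f', reset
Bit 7: prefix='1' -> emit 'l', reset
Bit 8: prefix='0' (no match yet)
Bit 9: prefix='01' -> emit 'd', reset
Bit 10: prefix='0' (no match yet)
Bit 11: prefix='01' -> emit 'd', reset
Bit 12: prefix='1' -> emit 'l', reset
Bit 13: prefix='0' (no match yet)
Bit 14: prefix='01' -> emit 'd', reset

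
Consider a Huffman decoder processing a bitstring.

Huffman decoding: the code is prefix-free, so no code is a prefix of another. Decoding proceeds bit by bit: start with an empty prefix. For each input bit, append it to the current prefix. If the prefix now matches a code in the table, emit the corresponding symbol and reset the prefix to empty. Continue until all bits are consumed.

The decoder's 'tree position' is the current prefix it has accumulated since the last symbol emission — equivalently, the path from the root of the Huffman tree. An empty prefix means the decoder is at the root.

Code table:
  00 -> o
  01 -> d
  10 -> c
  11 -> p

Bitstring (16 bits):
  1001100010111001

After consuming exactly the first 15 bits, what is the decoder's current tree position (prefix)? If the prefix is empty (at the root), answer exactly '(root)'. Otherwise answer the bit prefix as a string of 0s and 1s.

Bit 0: prefix='1' (no match yet)
Bit 1: prefix='10' -> emit 'c', reset
Bit 2: prefix='0' (no match yet)
Bit 3: prefix='01' -> emit 'd', reset
Bit 4: prefix='1' (no match yet)
Bit 5: prefix='10' -> emit 'c', reset
Bit 6: prefix='0' (no match yet)
Bit 7: prefix='00' -> emit 'o', reset
Bit 8: prefix='1' (no match yet)
Bit 9: prefix='10' -> emit 'c', reset
Bit 10: prefix='1' (no match yet)
Bit 11: prefix='11' -> emit 'p', reset
Bit 12: prefix='1' (no match yet)
Bit 13: prefix='10' -> emit 'c', reset
Bit 14: prefix='0' (no match yet)

Answer: 0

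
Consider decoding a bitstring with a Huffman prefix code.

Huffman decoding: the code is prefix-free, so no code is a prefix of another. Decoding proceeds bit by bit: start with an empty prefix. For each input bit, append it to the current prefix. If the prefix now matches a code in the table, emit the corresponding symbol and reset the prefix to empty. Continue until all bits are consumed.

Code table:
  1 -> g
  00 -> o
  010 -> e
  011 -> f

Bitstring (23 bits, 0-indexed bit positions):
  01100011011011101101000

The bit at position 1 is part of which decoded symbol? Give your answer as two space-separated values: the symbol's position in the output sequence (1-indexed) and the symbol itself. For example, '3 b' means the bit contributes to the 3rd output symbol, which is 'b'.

Answer: 1 f

Derivation:
Bit 0: prefix='0' (no match yet)
Bit 1: prefix='01' (no match yet)
Bit 2: prefix='011' -> emit 'f', reset
Bit 3: prefix='0' (no match yet)
Bit 4: prefix='00' -> emit 'o', reset
Bit 5: prefix='0' (no match yet)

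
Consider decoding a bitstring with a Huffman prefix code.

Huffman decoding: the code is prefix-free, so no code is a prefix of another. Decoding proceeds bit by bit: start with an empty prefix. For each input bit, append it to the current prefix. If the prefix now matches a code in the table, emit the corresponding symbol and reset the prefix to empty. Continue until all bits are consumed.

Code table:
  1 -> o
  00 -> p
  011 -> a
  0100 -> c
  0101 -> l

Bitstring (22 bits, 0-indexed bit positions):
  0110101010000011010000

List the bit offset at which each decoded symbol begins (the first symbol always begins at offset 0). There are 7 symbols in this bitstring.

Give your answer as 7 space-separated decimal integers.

Answer: 0 3 7 11 13 16 20

Derivation:
Bit 0: prefix='0' (no match yet)
Bit 1: prefix='01' (no match yet)
Bit 2: prefix='011' -> emit 'a', reset
Bit 3: prefix='0' (no match yet)
Bit 4: prefix='01' (no match yet)
Bit 5: prefix='010' (no match yet)
Bit 6: prefix='0101' -> emit 'l', reset
Bit 7: prefix='0' (no match yet)
Bit 8: prefix='01' (no match yet)
Bit 9: prefix='010' (no match yet)
Bit 10: prefix='0100' -> emit 'c', reset
Bit 11: prefix='0' (no match yet)
Bit 12: prefix='00' -> emit 'p', reset
Bit 13: prefix='0' (no match yet)
Bit 14: prefix='01' (no match yet)
Bit 15: prefix='011' -> emit 'a', reset
Bit 16: prefix='0' (no match yet)
Bit 17: prefix='01' (no match yet)
Bit 18: prefix='010' (no match yet)
Bit 19: prefix='0100' -> emit 'c', reset
Bit 20: prefix='0' (no match yet)
Bit 21: prefix='00' -> emit 'p', reset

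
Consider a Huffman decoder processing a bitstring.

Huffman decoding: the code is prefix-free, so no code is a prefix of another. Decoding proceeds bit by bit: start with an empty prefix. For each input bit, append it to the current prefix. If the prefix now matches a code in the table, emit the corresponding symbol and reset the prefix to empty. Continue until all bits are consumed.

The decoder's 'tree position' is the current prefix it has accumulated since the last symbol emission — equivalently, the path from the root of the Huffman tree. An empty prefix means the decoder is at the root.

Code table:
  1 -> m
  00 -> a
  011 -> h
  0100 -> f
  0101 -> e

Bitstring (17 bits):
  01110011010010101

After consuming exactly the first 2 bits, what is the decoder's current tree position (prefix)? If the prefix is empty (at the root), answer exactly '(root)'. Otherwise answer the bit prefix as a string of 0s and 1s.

Answer: 01

Derivation:
Bit 0: prefix='0' (no match yet)
Bit 1: prefix='01' (no match yet)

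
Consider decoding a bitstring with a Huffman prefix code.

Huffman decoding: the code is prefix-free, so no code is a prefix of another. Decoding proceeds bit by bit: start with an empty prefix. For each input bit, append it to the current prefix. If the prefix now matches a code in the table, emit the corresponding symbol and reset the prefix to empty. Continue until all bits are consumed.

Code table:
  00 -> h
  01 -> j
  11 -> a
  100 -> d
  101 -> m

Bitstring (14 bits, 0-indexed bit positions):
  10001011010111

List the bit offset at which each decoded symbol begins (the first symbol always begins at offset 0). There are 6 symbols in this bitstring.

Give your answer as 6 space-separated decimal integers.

Answer: 0 3 5 7 10 12

Derivation:
Bit 0: prefix='1' (no match yet)
Bit 1: prefix='10' (no match yet)
Bit 2: prefix='100' -> emit 'd', reset
Bit 3: prefix='0' (no match yet)
Bit 4: prefix='01' -> emit 'j', reset
Bit 5: prefix='0' (no match yet)
Bit 6: prefix='01' -> emit 'j', reset
Bit 7: prefix='1' (no match yet)
Bit 8: prefix='10' (no match yet)
Bit 9: prefix='101' -> emit 'm', reset
Bit 10: prefix='0' (no match yet)
Bit 11: prefix='01' -> emit 'j', reset
Bit 12: prefix='1' (no match yet)
Bit 13: prefix='11' -> emit 'a', reset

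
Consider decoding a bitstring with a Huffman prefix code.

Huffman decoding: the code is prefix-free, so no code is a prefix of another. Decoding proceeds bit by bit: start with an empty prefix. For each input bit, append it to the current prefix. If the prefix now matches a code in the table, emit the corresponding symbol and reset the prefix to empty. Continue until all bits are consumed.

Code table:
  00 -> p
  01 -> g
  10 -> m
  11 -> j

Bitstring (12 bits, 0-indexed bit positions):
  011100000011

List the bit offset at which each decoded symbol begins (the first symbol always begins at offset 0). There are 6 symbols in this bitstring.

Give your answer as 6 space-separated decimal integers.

Answer: 0 2 4 6 8 10

Derivation:
Bit 0: prefix='0' (no match yet)
Bit 1: prefix='01' -> emit 'g', reset
Bit 2: prefix='1' (no match yet)
Bit 3: prefix='11' -> emit 'j', reset
Bit 4: prefix='0' (no match yet)
Bit 5: prefix='00' -> emit 'p', reset
Bit 6: prefix='0' (no match yet)
Bit 7: prefix='00' -> emit 'p', reset
Bit 8: prefix='0' (no match yet)
Bit 9: prefix='00' -> emit 'p', reset
Bit 10: prefix='1' (no match yet)
Bit 11: prefix='11' -> emit 'j', reset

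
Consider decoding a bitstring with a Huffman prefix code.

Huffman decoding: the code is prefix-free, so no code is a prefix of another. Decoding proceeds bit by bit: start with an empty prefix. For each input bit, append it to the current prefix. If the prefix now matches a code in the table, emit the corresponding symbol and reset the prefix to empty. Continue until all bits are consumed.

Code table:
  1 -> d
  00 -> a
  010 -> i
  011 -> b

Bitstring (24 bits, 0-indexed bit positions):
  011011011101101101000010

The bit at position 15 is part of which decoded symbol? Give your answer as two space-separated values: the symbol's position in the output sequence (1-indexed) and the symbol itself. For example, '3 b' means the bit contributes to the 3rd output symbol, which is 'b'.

Answer: 6 b

Derivation:
Bit 0: prefix='0' (no match yet)
Bit 1: prefix='01' (no match yet)
Bit 2: prefix='011' -> emit 'b', reset
Bit 3: prefix='0' (no match yet)
Bit 4: prefix='01' (no match yet)
Bit 5: prefix='011' -> emit 'b', reset
Bit 6: prefix='0' (no match yet)
Bit 7: prefix='01' (no match yet)
Bit 8: prefix='011' -> emit 'b', reset
Bit 9: prefix='1' -> emit 'd', reset
Bit 10: prefix='0' (no match yet)
Bit 11: prefix='01' (no match yet)
Bit 12: prefix='011' -> emit 'b', reset
Bit 13: prefix='0' (no match yet)
Bit 14: prefix='01' (no match yet)
Bit 15: prefix='011' -> emit 'b', reset
Bit 16: prefix='0' (no match yet)
Bit 17: prefix='01' (no match yet)
Bit 18: prefix='010' -> emit 'i', reset
Bit 19: prefix='0' (no match yet)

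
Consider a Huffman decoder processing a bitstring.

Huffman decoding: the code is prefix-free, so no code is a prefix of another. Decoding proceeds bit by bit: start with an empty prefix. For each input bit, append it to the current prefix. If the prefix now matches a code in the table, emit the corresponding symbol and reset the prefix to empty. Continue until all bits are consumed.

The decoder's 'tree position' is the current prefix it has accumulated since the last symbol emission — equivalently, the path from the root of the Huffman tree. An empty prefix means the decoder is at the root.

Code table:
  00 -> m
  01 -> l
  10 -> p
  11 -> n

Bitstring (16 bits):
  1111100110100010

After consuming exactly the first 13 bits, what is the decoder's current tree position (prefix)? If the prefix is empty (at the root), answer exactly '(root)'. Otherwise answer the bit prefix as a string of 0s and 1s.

Bit 0: prefix='1' (no match yet)
Bit 1: prefix='11' -> emit 'n', reset
Bit 2: prefix='1' (no match yet)
Bit 3: prefix='11' -> emit 'n', reset
Bit 4: prefix='1' (no match yet)
Bit 5: prefix='10' -> emit 'p', reset
Bit 6: prefix='0' (no match yet)
Bit 7: prefix='01' -> emit 'l', reset
Bit 8: prefix='1' (no match yet)
Bit 9: prefix='10' -> emit 'p', reset
Bit 10: prefix='1' (no match yet)
Bit 11: prefix='10' -> emit 'p', reset
Bit 12: prefix='0' (no match yet)

Answer: 0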